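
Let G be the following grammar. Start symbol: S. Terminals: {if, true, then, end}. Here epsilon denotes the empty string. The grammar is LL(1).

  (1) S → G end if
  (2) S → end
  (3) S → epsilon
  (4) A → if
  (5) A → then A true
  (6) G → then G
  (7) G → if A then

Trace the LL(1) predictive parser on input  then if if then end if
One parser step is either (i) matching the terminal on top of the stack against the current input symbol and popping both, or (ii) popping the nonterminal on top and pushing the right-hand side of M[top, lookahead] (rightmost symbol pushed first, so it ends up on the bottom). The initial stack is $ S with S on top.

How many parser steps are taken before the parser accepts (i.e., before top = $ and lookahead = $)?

10

      Stack               Input                     Action
   1  $ S                 then if if then end if $  expand S → G end if
   2  $ if end G          then if if then end if $  expand G → then G
   3  $ if end G then     then if if then end if $  match then
   4  $ if end G          if if then end if $       expand G → if A then
   5  $ if end then A if  if if then end if $       match if
   6  $ if end then A     if then end if $          expand A → if
   7  $ if end then if    if then end if $          match if
   8  $ if end then       then end if $             match then
   9  $ if end            end if $                  match end
  10  $ if                if $                      match if
Accept reached after 10 steps.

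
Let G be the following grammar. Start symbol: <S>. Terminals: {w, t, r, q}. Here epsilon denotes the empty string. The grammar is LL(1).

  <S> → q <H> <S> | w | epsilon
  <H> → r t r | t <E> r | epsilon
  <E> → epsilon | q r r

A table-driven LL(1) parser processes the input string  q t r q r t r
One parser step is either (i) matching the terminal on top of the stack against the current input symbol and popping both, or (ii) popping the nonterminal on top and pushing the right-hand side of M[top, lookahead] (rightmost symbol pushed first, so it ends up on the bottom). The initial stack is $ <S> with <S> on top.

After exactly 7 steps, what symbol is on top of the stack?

q

step 1: stack=$ <S>  input=q t r q r t r $  — expand <S> → q <H> <S>
step 2: stack=$ <S> <H> q  input=q t r q r t r $  — match q
step 3: stack=$ <S> <H>  input=t r q r t r $  — expand <H> → t <E> r
step 4: stack=$ <S> r <E> t  input=t r q r t r $  — match t
step 5: stack=$ <S> r <E>  input=r q r t r $  — expand <E> → epsilon
step 6: stack=$ <S> r  input=r q r t r $  — match r
step 7: stack=$ <S>  input=q r t r $  — expand <S> → q <H> <S>
Stack after step 7: $ <S> <H> q (top = q).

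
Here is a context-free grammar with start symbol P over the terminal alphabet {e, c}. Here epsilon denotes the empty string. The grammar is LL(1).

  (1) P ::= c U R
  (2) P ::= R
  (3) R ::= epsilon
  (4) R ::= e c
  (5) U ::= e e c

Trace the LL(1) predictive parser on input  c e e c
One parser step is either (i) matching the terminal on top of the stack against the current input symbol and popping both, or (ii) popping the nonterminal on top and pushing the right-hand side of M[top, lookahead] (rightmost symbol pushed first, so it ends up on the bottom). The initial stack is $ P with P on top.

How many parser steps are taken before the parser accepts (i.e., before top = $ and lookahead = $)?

     Stack      Input      Action
  1  $ P        c e e c $  expand P ::= c U R
  2  $ R U c    c e e c $  match c
  3  $ R U      e e c $    expand U ::= e e c
  4  $ R c e e  e e c $    match e
  5  $ R c e    e c $      match e
  6  $ R c      c $        match c
  7  $ R        $          expand R ::= epsilon
Accept reached after 7 steps.

7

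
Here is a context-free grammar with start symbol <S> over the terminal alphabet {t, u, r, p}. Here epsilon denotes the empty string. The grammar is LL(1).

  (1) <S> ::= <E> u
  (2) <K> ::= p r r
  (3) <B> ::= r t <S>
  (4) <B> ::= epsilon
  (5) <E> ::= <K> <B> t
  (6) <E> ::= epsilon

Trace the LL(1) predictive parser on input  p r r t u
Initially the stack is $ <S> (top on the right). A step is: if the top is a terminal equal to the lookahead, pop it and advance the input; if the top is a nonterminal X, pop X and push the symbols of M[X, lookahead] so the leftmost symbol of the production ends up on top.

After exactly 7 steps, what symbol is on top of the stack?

     Stack            Input        Action
  1  $ <S>            p r r t u $  expand <S> ::= <E> u
  2  $ u <E>          p r r t u $  expand <E> ::= <K> <B> t
  3  $ u t <B> <K>    p r r t u $  expand <K> ::= p r r
  4  $ u t <B> r r p  p r r t u $  match p
  5  $ u t <B> r r    r r t u $    match r
  6  $ u t <B> r      r t u $      match r
  7  $ u t <B>        t u $        expand <B> ::= epsilon
Stack after step 7: $ u t (top = t).

t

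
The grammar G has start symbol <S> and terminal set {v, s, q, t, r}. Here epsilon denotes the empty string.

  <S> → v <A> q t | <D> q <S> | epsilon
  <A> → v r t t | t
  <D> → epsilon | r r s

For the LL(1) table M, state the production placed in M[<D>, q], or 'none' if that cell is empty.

FIRST(<A>): from <A>→v r t t we get {v}; from <A>→t we get {t}. So FIRST(<A>) = {t, v}.
FIRST(<D>): from <D>→epsilon we get {epsilon}; from <D>→r r s we get {r}. So FIRST(<D>) = {epsilon, r}.
FIRST(<S>): from <S>→v <A> q t we get {v}; from <S>→<D> q <S> we get {q, r}; from <S>→epsilon we get {epsilon}. So FIRST(<S>) = {epsilon, q, r, v}.
FOLLOW(<S>) includes $ since <S> is the start symbol.
FOLLOW(<D>): in <S>→<D> q <S>, <D> is followed by q <S> with FIRST {q}. Thus FOLLOW(<D>) = {q}.
For <D> → epsilon: FIRST(epsilon) = {epsilon}, so it goes in M[<D>, t] for t ∈ {}; since epsilon ∈ FIRST, also for every t ∈ FOLLOW(<D>) = {q}.
For <D> → r r s: FIRST(r r s) = {r}, so it goes in M[<D>, t] for t ∈ {r}.

<D> → epsilon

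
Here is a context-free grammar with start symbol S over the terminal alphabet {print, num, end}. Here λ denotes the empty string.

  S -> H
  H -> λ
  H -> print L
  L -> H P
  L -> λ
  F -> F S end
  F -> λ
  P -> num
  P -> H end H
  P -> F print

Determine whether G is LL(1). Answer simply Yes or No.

No

FIRST(S) = {λ, print}
FIRST(H) = {λ, print}
FIRST(L) = {λ, end, num, print}
FIRST(F) = {λ, end, print}
FIRST(P) = {end, num, print}
FOLLOW(S) = {$, end}
FOLLOW(H) = {$, end, num, print}
FOLLOW(L) = {$, end, num, print}
FOLLOW(F) = {end, print}
FOLLOW(P) = {$, end, num, print}
Cell M[F, end] receives both F -> F S end and F -> λ — the grammar is not LL(1).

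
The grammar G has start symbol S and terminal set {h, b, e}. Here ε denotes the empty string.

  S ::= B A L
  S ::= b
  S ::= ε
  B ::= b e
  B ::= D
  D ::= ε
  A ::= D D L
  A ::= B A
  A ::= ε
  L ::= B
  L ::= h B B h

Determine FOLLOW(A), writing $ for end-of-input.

{$, b, h}

FIRST(D): from D::=ε we get {ε}. So FIRST(D) = {ε}.
FIRST(B): from B::=b e we get {b}; from B::=D we get {ε}. So FIRST(B) = {ε, b}.
FIRST(L): from L::=B we get {ε, b}; from L::=h B B h we get {h}. So FIRST(L) = {ε, b, h}.
FIRST(A): from A::=D D L we get {ε, b, h}; from A::=B A we get {ε, b, h}; from A::=ε we get {ε}. So FIRST(A) = {ε, b, h}.
FIRST(S): from S::=B A L we get {ε, b, h}; from S::=b we get {b}; from S::=ε we get {ε}. So FIRST(S) = {ε, b, h}.
FOLLOW(S) includes $ since S is the start symbol.
FOLLOW(S): S appears on no right-hand side. Thus FOLLOW(S) = {$}.
FOLLOW(A): in S::=B A L, A is followed by L with FIRST {ε, b, h}; in S::=B A L, the suffix after A is nullable, so FOLLOW(A) ⊇ FOLLOW(S) = {$}; in A::=B A, the suffix after A is empty (adds nothing new). Thus FOLLOW(A) = {$, b, h}.
FOLLOW(L): in S::=B A L, the suffix after L is empty, so FOLLOW(L) ⊇ FOLLOW(S) = {$}; in A::=D D L, the suffix after L is empty, so FOLLOW(L) ⊇ FOLLOW(A) = {$, b, h}. Thus FOLLOW(L) = {$, b, h}.
FOLLOW(B): in S::=B A L, B is followed by A L with FIRST {ε, b, h}; in S::=B A L, the suffix after B is nullable, so FOLLOW(B) ⊇ FOLLOW(S) = {$}; in A::=B A, B is followed by A with FIRST {ε, b, h}; in A::=B A, the suffix after B is nullable, so FOLLOW(B) ⊇ FOLLOW(A) = {$, b, h}; in L::=B, the suffix after B is empty, so FOLLOW(B) ⊇ FOLLOW(L) = {$, b, h}; in L::=h B B h (occurrence 1), B is followed by B h with FIRST {b, h}; in L::=h B B h (occurrence 2), B is followed by h with FIRST {h}. Thus FOLLOW(B) = {$, b, h}.
FOLLOW(D): in B::=D, the suffix after D is empty, so FOLLOW(D) ⊇ FOLLOW(B) = {$, b, h}; in A::=D D L (occurrence 1), D is followed by D L with FIRST {ε, b, h}; in A::=D D L (occurrence 1), the suffix after D is nullable, so FOLLOW(D) ⊇ FOLLOW(A) = {$, b, h}; in A::=D D L (occurrence 2), D is followed by L with FIRST {ε, b, h}; in A::=D D L (occurrence 2), the suffix after D is nullable, so FOLLOW(D) ⊇ FOLLOW(A) = {$, b, h}. Thus FOLLOW(D) = {$, b, h}.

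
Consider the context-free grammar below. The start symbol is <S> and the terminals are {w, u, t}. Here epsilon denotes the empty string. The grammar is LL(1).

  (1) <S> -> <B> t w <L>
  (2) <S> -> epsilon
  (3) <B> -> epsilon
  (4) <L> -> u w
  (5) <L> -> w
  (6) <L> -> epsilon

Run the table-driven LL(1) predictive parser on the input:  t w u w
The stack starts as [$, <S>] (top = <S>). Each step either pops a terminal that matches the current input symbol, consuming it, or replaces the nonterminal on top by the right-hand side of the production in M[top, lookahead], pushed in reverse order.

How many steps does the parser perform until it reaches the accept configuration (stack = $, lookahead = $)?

7

step 1: stack=$ <S>  input=t w u w $  — expand <S> -> <B> t w <L>
step 2: stack=$ <L> w t <B>  input=t w u w $  — expand <B> -> epsilon
step 3: stack=$ <L> w t  input=t w u w $  — match t
step 4: stack=$ <L> w  input=w u w $  — match w
step 5: stack=$ <L>  input=u w $  — expand <L> -> u w
step 6: stack=$ w u  input=u w $  — match u
step 7: stack=$ w  input=w $  — match w
Accept reached after 7 steps.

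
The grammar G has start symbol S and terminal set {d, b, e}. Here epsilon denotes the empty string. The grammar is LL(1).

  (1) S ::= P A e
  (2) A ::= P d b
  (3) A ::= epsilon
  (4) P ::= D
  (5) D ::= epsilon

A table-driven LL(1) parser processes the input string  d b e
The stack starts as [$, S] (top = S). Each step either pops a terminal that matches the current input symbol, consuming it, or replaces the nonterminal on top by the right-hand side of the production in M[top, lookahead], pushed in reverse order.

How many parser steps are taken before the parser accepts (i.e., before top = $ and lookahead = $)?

9

     Stack      Input    Action
  1  $ S        d b e $  expand S ::= P A e
  2  $ e A P    d b e $  expand P ::= D
  3  $ e A D    d b e $  expand D ::= epsilon
  4  $ e A      d b e $  expand A ::= P d b
  5  $ e b d P  d b e $  expand P ::= D
  6  $ e b d D  d b e $  expand D ::= epsilon
  7  $ e b d    d b e $  match d
  8  $ e b      b e $    match b
  9  $ e        e $      match e
Accept reached after 9 steps.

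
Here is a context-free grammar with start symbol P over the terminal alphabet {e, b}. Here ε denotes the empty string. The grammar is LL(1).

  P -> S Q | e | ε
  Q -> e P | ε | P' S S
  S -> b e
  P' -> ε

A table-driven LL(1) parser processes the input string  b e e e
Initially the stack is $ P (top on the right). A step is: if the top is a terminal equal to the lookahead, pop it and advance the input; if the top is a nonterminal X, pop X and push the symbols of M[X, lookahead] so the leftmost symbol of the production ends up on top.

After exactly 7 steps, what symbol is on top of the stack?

step 1: stack=$ P  input=b e e e $  — expand P -> S Q
step 2: stack=$ Q S  input=b e e e $  — expand S -> b e
step 3: stack=$ Q e b  input=b e e e $  — match b
step 4: stack=$ Q e  input=e e e $  — match e
step 5: stack=$ Q  input=e e $  — expand Q -> e P
step 6: stack=$ P e  input=e e $  — match e
step 7: stack=$ P  input=e $  — expand P -> e
Stack after step 7: $ e (top = e).

e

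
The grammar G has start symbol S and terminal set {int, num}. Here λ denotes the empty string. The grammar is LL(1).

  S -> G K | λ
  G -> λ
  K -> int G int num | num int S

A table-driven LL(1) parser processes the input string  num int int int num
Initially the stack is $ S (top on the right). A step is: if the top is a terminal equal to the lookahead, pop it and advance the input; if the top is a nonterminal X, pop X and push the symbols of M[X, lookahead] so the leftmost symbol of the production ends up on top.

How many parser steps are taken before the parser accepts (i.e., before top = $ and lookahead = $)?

12

      Stack            Input                  Action
   1  $ S              num int int int num $  expand S -> G K
   2  $ K G            num int int int num $  expand G -> λ
   3  $ K              num int int int num $  expand K -> num int S
   4  $ S int num      num int int int num $  match num
   5  $ S int          int int int num $      match int
   6  $ S              int int num $          expand S -> G K
   7  $ K G            int int num $          expand G -> λ
   8  $ K              int int num $          expand K -> int G int num
   9  $ num int G int  int int num $          match int
  10  $ num int G      int num $              expand G -> λ
  11  $ num int        int num $              match int
  12  $ num            num $                  match num
Accept reached after 12 steps.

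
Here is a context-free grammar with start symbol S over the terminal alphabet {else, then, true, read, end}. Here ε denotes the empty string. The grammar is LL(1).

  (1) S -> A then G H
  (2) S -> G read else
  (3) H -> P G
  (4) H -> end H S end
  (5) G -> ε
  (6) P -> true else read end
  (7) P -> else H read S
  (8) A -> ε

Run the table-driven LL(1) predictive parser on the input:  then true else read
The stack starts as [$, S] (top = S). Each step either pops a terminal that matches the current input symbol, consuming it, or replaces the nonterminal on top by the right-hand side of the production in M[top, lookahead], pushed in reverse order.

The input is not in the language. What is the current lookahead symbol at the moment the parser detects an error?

      Stack                   Input                  Action
   1  $ S                     then true else read $  expand S -> A then G H
   2  $ H G then A            then true else read $  expand A -> ε
   3  $ H G then              then true else read $  match then
   4  $ H G                   true else read $       expand G -> ε
   5  $ H                     true else read $       expand H -> P G
   6  $ G P                   true else read $       expand P -> true else read end
   7  $ G end read else true  true else read $       match true
   8  $ G end read else       else read $            match else
   9  $ G end read            read $                 match read
  10  $ G end                 $                      error: top is terminal end but lookahead is $

$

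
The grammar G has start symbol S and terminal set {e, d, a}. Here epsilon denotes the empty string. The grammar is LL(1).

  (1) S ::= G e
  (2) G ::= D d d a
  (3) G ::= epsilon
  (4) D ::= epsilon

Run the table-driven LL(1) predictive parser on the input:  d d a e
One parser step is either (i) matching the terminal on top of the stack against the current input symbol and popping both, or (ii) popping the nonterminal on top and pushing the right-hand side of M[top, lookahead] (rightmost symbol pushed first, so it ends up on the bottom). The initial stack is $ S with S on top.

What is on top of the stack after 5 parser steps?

     Stack        Input      Action
  1  $ S          d d a e $  expand S ::= G e
  2  $ e G        d d a e $  expand G ::= D d d a
  3  $ e a d d D  d d a e $  expand D ::= epsilon
  4  $ e a d d    d d a e $  match d
  5  $ e a d      d a e $    match d
Stack after step 5: $ e a (top = a).

a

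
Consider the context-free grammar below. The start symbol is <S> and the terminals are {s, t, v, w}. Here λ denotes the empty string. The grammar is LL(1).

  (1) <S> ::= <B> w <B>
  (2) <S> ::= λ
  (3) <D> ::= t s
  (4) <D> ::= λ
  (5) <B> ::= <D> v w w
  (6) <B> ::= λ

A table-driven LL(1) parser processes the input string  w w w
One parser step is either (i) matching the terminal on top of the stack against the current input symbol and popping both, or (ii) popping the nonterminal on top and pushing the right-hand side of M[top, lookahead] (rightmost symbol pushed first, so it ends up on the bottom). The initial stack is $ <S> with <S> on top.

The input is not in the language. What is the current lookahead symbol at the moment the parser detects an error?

w

step 1: stack=$ <S>  input=w w w $  — expand <S> ::= <B> w <B>
step 2: stack=$ <B> w <B>  input=w w w $  — expand <B> ::= λ
step 3: stack=$ <B> w  input=w w w $  — match w
step 4: stack=$ <B>  input=w w $  — expand <B> ::= λ
step 5: stack=$  input=w w $  — error: stack empty but input remains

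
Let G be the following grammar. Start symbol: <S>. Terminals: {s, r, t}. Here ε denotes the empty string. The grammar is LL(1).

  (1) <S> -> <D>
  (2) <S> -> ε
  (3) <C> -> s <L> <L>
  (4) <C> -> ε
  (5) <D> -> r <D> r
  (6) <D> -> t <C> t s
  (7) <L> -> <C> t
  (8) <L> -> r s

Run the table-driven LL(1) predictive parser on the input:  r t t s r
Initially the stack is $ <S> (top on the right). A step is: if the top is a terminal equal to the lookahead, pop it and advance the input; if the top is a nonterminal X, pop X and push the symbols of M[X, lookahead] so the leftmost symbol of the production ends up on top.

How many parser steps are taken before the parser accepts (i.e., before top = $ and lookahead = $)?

9

step 1: stack=$ <S>  input=r t t s r $  — expand <S> -> <D>
step 2: stack=$ <D>  input=r t t s r $  — expand <D> -> r <D> r
step 3: stack=$ r <D> r  input=r t t s r $  — match r
step 4: stack=$ r <D>  input=t t s r $  — expand <D> -> t <C> t s
step 5: stack=$ r s t <C> t  input=t t s r $  — match t
step 6: stack=$ r s t <C>  input=t s r $  — expand <C> -> ε
step 7: stack=$ r s t  input=t s r $  — match t
step 8: stack=$ r s  input=s r $  — match s
step 9: stack=$ r  input=r $  — match r
Accept reached after 9 steps.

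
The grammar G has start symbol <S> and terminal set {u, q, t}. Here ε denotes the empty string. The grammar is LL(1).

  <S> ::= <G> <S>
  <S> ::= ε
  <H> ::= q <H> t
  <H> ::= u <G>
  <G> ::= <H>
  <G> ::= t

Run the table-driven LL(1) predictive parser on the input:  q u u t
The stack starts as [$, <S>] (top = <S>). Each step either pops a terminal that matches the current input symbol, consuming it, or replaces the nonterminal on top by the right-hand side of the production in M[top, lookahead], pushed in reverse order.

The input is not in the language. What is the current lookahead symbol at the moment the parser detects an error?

$

      Stack          Input      Action
   1  $ <S>          q u u t $  expand <S> ::= <G> <S>
   2  $ <S> <G>      q u u t $  expand <G> ::= <H>
   3  $ <S> <H>      q u u t $  expand <H> ::= q <H> t
   4  $ <S> t <H> q  q u u t $  match q
   5  $ <S> t <H>    u u t $    expand <H> ::= u <G>
   6  $ <S> t <G> u  u u t $    match u
   7  $ <S> t <G>    u t $      expand <G> ::= <H>
   8  $ <S> t <H>    u t $      expand <H> ::= u <G>
   9  $ <S> t <G> u  u t $      match u
  10  $ <S> t <G>    t $        expand <G> ::= t
  11  $ <S> t t      t $        match t
  12  $ <S> t        $          error: top is terminal t but lookahead is $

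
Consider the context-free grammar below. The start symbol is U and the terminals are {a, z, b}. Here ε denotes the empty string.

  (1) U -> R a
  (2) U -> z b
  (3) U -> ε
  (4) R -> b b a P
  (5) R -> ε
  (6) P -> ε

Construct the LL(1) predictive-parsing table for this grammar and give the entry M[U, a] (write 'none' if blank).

FIRST(R): from R->b b a P we get {b}; from R->ε we get {ε}. So FIRST(R) = {ε, b}.
FIRST(P): from P->ε we get {ε}. So FIRST(P) = {ε}.
FIRST(U): from U->R a we get {a, b}; from U->z b we get {z}; from U->ε we get {ε}. So FIRST(U) = {ε, a, b, z}.
FOLLOW(U) includes $ since U is the start symbol.
FOLLOW(U): U appears on no right-hand side. Thus FOLLOW(U) = {$}.
For U -> R a: FIRST(R a) = {a, b}, so it goes in M[U, t] for t ∈ {a, b}.
For U -> z b: FIRST(z b) = {z}, so it goes in M[U, t] for t ∈ {z}.
For U -> ε: FIRST(ε) = {ε}, so it goes in M[U, t] for t ∈ {}; since ε ∈ FIRST, also for every t ∈ FOLLOW(U) = {$}.

U -> R a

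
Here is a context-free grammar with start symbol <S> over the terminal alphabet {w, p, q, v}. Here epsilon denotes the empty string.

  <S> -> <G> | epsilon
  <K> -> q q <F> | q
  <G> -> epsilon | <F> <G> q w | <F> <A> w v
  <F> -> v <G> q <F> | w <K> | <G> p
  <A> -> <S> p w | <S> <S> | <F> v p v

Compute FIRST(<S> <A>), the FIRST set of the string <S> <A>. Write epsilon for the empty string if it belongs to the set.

{epsilon, p, v, w}

FIRST(<K>): from <K>->q q <F> we get {q}; from <K>->q we get {q}. So FIRST(<K>) = {q}.
FIRST(<S>): from <S>-><G> we get {epsilon, p, v, w}; from <S>->epsilon we get {epsilon}. So FIRST(<S>) = {epsilon, p, v, w}.
FIRST(<G>): from <G>->epsilon we get {epsilon}; from <G>-><F> <G> q w we get {p, v, w}; from <G>-><F> <A> w v we get {p, v, w}. So FIRST(<G>) = {epsilon, p, v, w}.
FIRST(<F>): from <F>->v <G> q <F> we get {v}; from <F>->w <K> we get {w}; from <F>-><G> p we get {p, v, w}. So FIRST(<F>) = {p, v, w}.
FIRST(<A>): from <A>-><S> p w we get {p, v, w}; from <A>-><S> <S> we get {epsilon, p, v, w}; from <A>-><F> v p v we get {p, v, w}. So FIRST(<A>) = {epsilon, p, v, w}.
FIRST(<S> <A>): take FIRST of each symbol in turn, carrying on past any symbol whose FIRST contains epsilon; result {epsilon, p, v, w}.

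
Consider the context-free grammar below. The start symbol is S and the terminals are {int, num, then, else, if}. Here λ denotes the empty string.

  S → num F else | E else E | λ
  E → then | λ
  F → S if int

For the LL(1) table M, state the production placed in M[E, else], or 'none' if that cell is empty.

E → λ

FIRST(E): from E→then we get {then}; from E→λ we get {λ}. So FIRST(E) = {λ, then}.
FIRST(S): from S→num F else we get {num}; from S→E else E we get {else, then}; from S→λ we get {λ}. So FIRST(S) = {λ, else, num, then}.
FIRST(F): from F→S if int we get {else, if, num, then}. So FIRST(F) = {else, if, num, then}.
FOLLOW(S) includes $ since S is the start symbol.
FOLLOW(S): in F→S if int, S is followed by if int with FIRST {if}. Thus FOLLOW(S) = {$, if}.
FOLLOW(E): in S→E else E (occurrence 1), E is followed by else E with FIRST {else}; in S→E else E (occurrence 2), the suffix after E is empty, so FOLLOW(E) ⊇ FOLLOW(S) = {$, if}. Thus FOLLOW(E) = {$, else, if}.
For E → then: FIRST(then) = {then}, so it goes in M[E, t] for t ∈ {then}.
For E → λ: FIRST(λ) = {λ}, so it goes in M[E, t] for t ∈ {}; since λ ∈ FIRST, also for every t ∈ FOLLOW(E) = {$, else, if}.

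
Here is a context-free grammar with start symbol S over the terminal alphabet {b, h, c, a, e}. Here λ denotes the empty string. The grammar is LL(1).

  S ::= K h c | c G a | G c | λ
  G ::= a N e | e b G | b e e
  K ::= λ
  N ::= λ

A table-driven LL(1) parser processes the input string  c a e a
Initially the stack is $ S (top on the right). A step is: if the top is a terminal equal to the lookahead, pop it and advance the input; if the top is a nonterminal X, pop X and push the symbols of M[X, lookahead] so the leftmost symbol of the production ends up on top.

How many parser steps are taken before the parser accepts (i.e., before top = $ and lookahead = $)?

step 1: stack=$ S  input=c a e a $  — expand S ::= c G a
step 2: stack=$ a G c  input=c a e a $  — match c
step 3: stack=$ a G  input=a e a $  — expand G ::= a N e
step 4: stack=$ a e N a  input=a e a $  — match a
step 5: stack=$ a e N  input=e a $  — expand N ::= λ
step 6: stack=$ a e  input=e a $  — match e
step 7: stack=$ a  input=a $  — match a
Accept reached after 7 steps.

7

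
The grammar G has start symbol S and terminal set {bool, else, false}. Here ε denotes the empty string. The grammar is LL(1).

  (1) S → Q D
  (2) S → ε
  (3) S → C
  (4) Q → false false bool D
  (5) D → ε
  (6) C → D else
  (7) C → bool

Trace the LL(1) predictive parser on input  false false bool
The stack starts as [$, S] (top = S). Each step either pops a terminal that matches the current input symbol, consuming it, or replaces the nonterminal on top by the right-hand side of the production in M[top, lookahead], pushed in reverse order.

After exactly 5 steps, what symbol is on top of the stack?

D

     Stack                   Input               Action
  1  $ S                     false false bool $  expand S → Q D
  2  $ D Q                   false false bool $  expand Q → false false bool D
  3  $ D D bool false false  false false bool $  match false
  4  $ D D bool false        false bool $        match false
  5  $ D D bool              bool $              match bool
Stack after step 5: $ D D (top = D).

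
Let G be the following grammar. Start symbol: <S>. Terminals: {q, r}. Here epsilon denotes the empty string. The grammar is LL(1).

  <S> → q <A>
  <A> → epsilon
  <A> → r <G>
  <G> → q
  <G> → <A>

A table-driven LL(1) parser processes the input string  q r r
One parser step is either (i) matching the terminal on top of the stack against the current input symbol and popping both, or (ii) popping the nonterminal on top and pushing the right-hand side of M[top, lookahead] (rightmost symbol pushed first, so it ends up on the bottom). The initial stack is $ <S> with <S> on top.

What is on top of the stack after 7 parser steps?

<G>

step 1: stack=$ <S>  input=q r r $  — expand <S> → q <A>
step 2: stack=$ <A> q  input=q r r $  — match q
step 3: stack=$ <A>  input=r r $  — expand <A> → r <G>
step 4: stack=$ <G> r  input=r r $  — match r
step 5: stack=$ <G>  input=r $  — expand <G> → <A>
step 6: stack=$ <A>  input=r $  — expand <A> → r <G>
step 7: stack=$ <G> r  input=r $  — match r
Stack after step 7: $ <G> (top = <G>).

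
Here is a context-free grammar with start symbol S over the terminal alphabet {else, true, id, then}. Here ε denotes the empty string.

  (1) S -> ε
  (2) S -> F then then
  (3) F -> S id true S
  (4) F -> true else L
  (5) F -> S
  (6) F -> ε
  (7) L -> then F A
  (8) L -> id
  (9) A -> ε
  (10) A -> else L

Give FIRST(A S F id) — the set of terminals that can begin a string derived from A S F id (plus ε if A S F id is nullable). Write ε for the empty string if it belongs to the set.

FIRST(L): from L->then F A we get {then}; from L->id we get {id}. So FIRST(L) = {id, then}.
FIRST(A): from A->ε we get {ε}; from A->else L we get {else}. So FIRST(A) = {ε, else}.
FIRST(S): from S->ε we get {ε}; from S->F then then we get {id, then, true}. So FIRST(S) = {ε, id, then, true}.
FIRST(F): from F->S id true S we get {id, then, true}; from F->true else L we get {true}; from F->S we get {ε, id, then, true}; from F->ε we get {ε}. So FIRST(F) = {ε, id, then, true}.
FIRST(A S F id): take FIRST of each symbol in turn, carrying on past any symbol whose FIRST contains ε; result {else, id, then, true}.

{else, id, then, true}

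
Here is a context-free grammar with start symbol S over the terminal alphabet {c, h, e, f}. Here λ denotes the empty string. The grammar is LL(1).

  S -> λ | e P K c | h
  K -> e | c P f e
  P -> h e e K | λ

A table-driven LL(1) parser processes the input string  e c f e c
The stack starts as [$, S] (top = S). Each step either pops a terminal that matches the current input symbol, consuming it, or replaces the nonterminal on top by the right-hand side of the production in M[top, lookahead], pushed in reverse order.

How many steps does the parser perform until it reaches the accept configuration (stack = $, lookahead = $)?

     Stack        Input        Action
  1  $ S          e c f e c $  expand S -> e P K c
  2  $ c K P e    e c f e c $  match e
  3  $ c K P      c f e c $    expand P -> λ
  4  $ c K        c f e c $    expand K -> c P f e
  5  $ c e f P c  c f e c $    match c
  6  $ c e f P    f e c $      expand P -> λ
  7  $ c e f      f e c $      match f
  8  $ c e        e c $        match e
  9  $ c          c $          match c
Accept reached after 9 steps.

9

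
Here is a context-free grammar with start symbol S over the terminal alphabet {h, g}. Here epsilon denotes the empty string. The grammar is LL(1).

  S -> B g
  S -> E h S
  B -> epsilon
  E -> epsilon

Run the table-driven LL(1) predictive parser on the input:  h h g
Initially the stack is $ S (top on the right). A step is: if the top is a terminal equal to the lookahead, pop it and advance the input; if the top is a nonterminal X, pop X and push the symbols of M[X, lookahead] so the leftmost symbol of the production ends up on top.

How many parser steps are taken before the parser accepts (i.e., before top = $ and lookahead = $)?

9

     Stack    Input    Action
  1  $ S      h h g $  expand S -> E h S
  2  $ S h E  h h g $  expand E -> epsilon
  3  $ S h    h h g $  match h
  4  $ S      h g $    expand S -> E h S
  5  $ S h E  h g $    expand E -> epsilon
  6  $ S h    h g $    match h
  7  $ S      g $      expand S -> B g
  8  $ g B    g $      expand B -> epsilon
  9  $ g      g $      match g
Accept reached after 9 steps.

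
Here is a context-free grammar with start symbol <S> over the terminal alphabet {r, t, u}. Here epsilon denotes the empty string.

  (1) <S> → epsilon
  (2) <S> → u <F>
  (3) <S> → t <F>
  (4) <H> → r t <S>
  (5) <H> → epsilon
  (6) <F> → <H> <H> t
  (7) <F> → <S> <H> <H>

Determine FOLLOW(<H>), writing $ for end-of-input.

{$, r, t}

FIRST(<S>): from <S>→epsilon we get {epsilon}; from <S>→u <F> we get {u}; from <S>→t <F> we get {t}. So FIRST(<S>) = {epsilon, t, u}.
FIRST(<H>): from <H>→r t <S> we get {r}; from <H>→epsilon we get {epsilon}. So FIRST(<H>) = {epsilon, r}.
FIRST(<F>): from <F>→<H> <H> t we get {r, t}; from <F>→<S> <H> <H> we get {epsilon, r, t, u}. So FIRST(<F>) = {epsilon, r, t, u}.
FOLLOW(<S>) includes $ since <S> is the start symbol.
FOLLOW(<S>): in <H>→r t <S>, the suffix after <S> is empty, so FOLLOW(<S>) ⊇ FOLLOW(<H>) = {$, r, t}; in <F>→<S> <H> <H>, <S> is followed by <H> <H> with FIRST {epsilon, r}; in <F>→<S> <H> <H>, the suffix after <S> is nullable, so FOLLOW(<S>) ⊇ FOLLOW(<F>) = {$, r, t}. Thus FOLLOW(<S>) = {$, r, t}.
FOLLOW(<F>): in <S>→u <F>, the suffix after <F> is empty, so FOLLOW(<F>) ⊇ FOLLOW(<S>) = {$, r, t}; in <S>→t <F>, the suffix after <F> is empty, so FOLLOW(<F>) ⊇ FOLLOW(<S>) = {$, r, t}. Thus FOLLOW(<F>) = {$, r, t}.
FOLLOW(<H>): in <F>→<H> <H> t (occurrence 1), <H> is followed by <H> t with FIRST {r, t}; in <F>→<H> <H> t (occurrence 2), <H> is followed by t with FIRST {t}; in <F>→<S> <H> <H> (occurrence 1), <H> is followed by <H> with FIRST {epsilon, r}; in <F>→<S> <H> <H> (occurrence 1), the suffix after <H> is nullable, so FOLLOW(<H>) ⊇ FOLLOW(<F>) = {$, r, t}; in <F>→<S> <H> <H> (occurrence 2), the suffix after <H> is empty, so FOLLOW(<H>) ⊇ FOLLOW(<F>) = {$, r, t}. Thus FOLLOW(<H>) = {$, r, t}.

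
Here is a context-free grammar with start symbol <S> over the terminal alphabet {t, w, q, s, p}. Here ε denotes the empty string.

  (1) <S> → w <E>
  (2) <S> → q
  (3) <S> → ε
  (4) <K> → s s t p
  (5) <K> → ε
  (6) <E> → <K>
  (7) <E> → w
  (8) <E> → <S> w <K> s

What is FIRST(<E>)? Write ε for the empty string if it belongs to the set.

FIRST(<S>) = {ε, q, w}
FIRST(<K>) = {ε, s}
FIRST(<E>) = {ε, q, s, w}  (via <K>, <S> w <K> s)

{ε, q, s, w}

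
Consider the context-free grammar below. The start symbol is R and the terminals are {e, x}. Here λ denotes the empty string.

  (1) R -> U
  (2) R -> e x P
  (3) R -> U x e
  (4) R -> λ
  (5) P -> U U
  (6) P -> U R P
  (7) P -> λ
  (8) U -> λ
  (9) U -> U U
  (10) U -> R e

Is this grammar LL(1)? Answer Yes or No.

No

FIRST(R) = {λ, e, x}
FIRST(P) = {λ, e, x}
FIRST(U) = {λ, e, x}
FOLLOW(R) = {$, e, x}
FOLLOW(P) = {$, e, x}
FOLLOW(U) = {$, e, x}
Cell M[P, $] receives both P -> U U and P -> U R P and P -> λ — the grammar is not LL(1).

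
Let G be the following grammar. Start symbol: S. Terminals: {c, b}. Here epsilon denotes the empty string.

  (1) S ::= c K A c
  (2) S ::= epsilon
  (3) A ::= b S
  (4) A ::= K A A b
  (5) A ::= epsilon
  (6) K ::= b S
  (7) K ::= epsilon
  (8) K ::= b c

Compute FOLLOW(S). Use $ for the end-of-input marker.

FIRST(S): from S::=c K A c we get {c}; from S::=epsilon we get {epsilon}. So FIRST(S) = {epsilon, c}.
FIRST(K): from K::=b S we get {b}; from K::=epsilon we get {epsilon}; from K::=b c we get {b}. So FIRST(K) = {epsilon, b}.
FIRST(A): from A::=b S we get {b}; from A::=K A A b we get {b}; from A::=epsilon we get {epsilon}. So FIRST(A) = {epsilon, b}.
FOLLOW(S) includes $ since S is the start symbol.
FOLLOW(A): in S::=c K A c, A is followed by c with FIRST {c}; in A::=K A A b (occurrence 1), A is followed by A b with FIRST {b}; in A::=K A A b (occurrence 2), A is followed by b with FIRST {b}. Thus FOLLOW(A) = {b, c}.
FOLLOW(K): in S::=c K A c, K is followed by A c with FIRST {b, c}; in A::=K A A b, K is followed by A A b with FIRST {b}. Thus FOLLOW(K) = {b, c}.
FOLLOW(S): in A::=b S, the suffix after S is empty, so FOLLOW(S) ⊇ FOLLOW(A) = {b, c}; in K::=b S, the suffix after S is empty, so FOLLOW(S) ⊇ FOLLOW(K) = {b, c}. Thus FOLLOW(S) = {$, b, c}.

{$, b, c}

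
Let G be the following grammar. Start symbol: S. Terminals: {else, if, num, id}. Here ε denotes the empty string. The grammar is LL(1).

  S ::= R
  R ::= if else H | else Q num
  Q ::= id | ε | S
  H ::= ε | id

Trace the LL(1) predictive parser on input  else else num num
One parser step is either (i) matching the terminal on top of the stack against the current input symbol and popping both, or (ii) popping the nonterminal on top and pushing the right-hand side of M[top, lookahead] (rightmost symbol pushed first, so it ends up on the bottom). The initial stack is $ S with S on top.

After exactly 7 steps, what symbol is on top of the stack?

     Stack             Input                Action
  1  $ S               else else num num $  expand S ::= R
  2  $ R               else else num num $  expand R ::= else Q num
  3  $ num Q else      else else num num $  match else
  4  $ num Q           else num num $       expand Q ::= S
  5  $ num S           else num num $       expand S ::= R
  6  $ num R           else num num $       expand R ::= else Q num
  7  $ num num Q else  else num num $       match else
Stack after step 7: $ num num Q (top = Q).

Q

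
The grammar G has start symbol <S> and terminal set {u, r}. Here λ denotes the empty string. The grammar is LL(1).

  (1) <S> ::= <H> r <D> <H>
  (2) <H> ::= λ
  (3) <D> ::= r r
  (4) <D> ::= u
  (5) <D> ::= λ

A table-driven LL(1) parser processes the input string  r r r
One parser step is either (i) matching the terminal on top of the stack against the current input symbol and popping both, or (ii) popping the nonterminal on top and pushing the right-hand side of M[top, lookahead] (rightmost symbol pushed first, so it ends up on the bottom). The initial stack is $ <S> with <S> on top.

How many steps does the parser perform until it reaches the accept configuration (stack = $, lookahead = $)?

7

     Stack            Input    Action
  1  $ <S>            r r r $  expand <S> ::= <H> r <D> <H>
  2  $ <H> <D> r <H>  r r r $  expand <H> ::= λ
  3  $ <H> <D> r      r r r $  match r
  4  $ <H> <D>        r r $    expand <D> ::= r r
  5  $ <H> r r        r r $    match r
  6  $ <H> r          r $      match r
  7  $ <H>            $        expand <H> ::= λ
Accept reached after 7 steps.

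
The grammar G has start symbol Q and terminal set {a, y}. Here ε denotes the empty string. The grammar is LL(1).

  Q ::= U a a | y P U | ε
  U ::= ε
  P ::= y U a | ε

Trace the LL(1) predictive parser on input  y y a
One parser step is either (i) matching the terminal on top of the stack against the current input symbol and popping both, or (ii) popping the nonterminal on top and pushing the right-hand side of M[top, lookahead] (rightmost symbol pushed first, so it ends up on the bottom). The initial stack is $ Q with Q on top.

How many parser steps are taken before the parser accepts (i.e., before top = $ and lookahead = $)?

     Stack      Input    Action
  1  $ Q        y y a $  expand Q ::= y P U
  2  $ U P y    y y a $  match y
  3  $ U P      y a $    expand P ::= y U a
  4  $ U a U y  y a $    match y
  5  $ U a U    a $      expand U ::= ε
  6  $ U a      a $      match a
  7  $ U        $        expand U ::= ε
Accept reached after 7 steps.

7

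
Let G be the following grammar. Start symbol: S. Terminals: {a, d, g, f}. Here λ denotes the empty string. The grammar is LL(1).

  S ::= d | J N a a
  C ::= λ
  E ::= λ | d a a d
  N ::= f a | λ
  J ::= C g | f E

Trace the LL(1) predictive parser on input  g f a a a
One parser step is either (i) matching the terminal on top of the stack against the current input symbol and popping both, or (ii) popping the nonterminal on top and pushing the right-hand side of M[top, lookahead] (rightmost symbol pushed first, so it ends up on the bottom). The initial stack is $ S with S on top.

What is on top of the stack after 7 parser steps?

a

step 1: stack=$ S  input=g f a a a $  — expand S ::= J N a a
step 2: stack=$ a a N J  input=g f a a a $  — expand J ::= C g
step 3: stack=$ a a N g C  input=g f a a a $  — expand C ::= λ
step 4: stack=$ a a N g  input=g f a a a $  — match g
step 5: stack=$ a a N  input=f a a a $  — expand N ::= f a
step 6: stack=$ a a a f  input=f a a a $  — match f
step 7: stack=$ a a a  input=a a a $  — match a
Stack after step 7: $ a a (top = a).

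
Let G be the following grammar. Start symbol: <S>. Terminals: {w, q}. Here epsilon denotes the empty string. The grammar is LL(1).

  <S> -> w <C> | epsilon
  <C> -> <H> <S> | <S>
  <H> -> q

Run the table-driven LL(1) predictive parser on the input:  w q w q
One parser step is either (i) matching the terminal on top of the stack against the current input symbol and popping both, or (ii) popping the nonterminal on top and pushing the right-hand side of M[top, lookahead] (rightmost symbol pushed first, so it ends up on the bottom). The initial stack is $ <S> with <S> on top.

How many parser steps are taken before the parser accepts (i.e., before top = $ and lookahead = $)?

      Stack      Input      Action
   1  $ <S>      w q w q $  expand <S> -> w <C>
   2  $ <C> w    w q w q $  match w
   3  $ <C>      q w q $    expand <C> -> <H> <S>
   4  $ <S> <H>  q w q $    expand <H> -> q
   5  $ <S> q    q w q $    match q
   6  $ <S>      w q $      expand <S> -> w <C>
   7  $ <C> w    w q $      match w
   8  $ <C>      q $        expand <C> -> <H> <S>
   9  $ <S> <H>  q $        expand <H> -> q
  10  $ <S> q    q $        match q
  11  $ <S>      $          expand <S> -> epsilon
Accept reached after 11 steps.

11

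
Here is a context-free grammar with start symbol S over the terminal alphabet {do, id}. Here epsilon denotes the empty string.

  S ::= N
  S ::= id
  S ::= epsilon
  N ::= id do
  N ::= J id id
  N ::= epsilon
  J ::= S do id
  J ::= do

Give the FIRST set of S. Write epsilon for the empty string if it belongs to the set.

FIRST(S): from S::=N we get {epsilon, do, id}; from S::=id we get {id}; from S::=epsilon we get {epsilon}. So FIRST(S) = {epsilon, do, id}.
FIRST(J): from J::=S do id we get {do, id}; from J::=do we get {do}. So FIRST(J) = {do, id}.
FIRST(N): from N::=id do we get {id}; from N::=J id id we get {do, id}; from N::=epsilon we get {epsilon}. So FIRST(N) = {epsilon, do, id}.

{epsilon, do, id}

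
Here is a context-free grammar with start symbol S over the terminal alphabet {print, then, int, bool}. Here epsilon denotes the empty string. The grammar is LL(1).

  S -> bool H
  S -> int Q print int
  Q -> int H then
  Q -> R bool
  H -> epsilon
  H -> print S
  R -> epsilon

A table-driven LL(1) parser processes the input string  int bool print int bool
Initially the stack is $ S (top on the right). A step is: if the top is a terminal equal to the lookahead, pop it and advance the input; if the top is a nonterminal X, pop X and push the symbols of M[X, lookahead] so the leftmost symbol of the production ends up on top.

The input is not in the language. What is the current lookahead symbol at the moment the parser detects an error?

bool

     Stack               Input                      Action
  1  $ S                 int bool print int bool $  expand S -> int Q print int
  2  $ int print Q int   int bool print int bool $  match int
  3  $ int print Q       bool print int bool $      expand Q -> R bool
  4  $ int print bool R  bool print int bool $      expand R -> epsilon
  5  $ int print bool    bool print int bool $      match bool
  6  $ int print         print int bool $           match print
  7  $ int               int bool $                 match int
  8  $                   bool $                     error: stack empty but input remains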